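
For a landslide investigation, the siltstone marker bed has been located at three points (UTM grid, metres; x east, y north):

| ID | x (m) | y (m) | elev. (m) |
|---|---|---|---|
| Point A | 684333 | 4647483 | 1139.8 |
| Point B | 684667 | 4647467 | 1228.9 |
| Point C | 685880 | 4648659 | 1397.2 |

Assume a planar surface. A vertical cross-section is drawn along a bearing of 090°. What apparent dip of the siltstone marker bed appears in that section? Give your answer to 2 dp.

Two edge vectors: Point A→Point B = (334, -16, 89.1), Point A→Point C = (1547, 1176, 257.4).
Normal n = (Point A→Point B) × (Point A→Point C) = (-108900, 51866.1, 417536).
So ∂z/∂x = −n_x/n_z = 0.26082 and ∂z/∂y = −n_y/n_z = −0.12422.
Unit vector along 090° is (sin 90°, cos 90°) = (1.0000, 0.0000).
Slope in that direction = a·(1.0000) + b·(0.0000) = 0.26082.
Apparent dip = arctan|0.26082| = 14.62° (true dip is 16.1°, so apparent ≤ true as expected).

14.62°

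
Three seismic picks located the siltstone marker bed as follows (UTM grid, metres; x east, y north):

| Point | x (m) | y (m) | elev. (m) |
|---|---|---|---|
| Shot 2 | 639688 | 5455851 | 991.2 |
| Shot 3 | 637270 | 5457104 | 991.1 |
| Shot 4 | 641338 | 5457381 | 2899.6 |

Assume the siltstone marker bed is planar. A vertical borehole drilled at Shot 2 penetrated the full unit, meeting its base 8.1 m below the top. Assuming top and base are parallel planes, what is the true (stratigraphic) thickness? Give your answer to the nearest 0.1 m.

6.0 m

Two edge vectors: Shot 2→Shot 3 = (-2418, 1253, -0.1), Shot 2→Shot 4 = (1650, 1530, 1908.4).
Normal n = (Shot 2→Shot 3) × (Shot 2→Shot 4) = (2391378.2, 4614346.2, -5766990).
So ∂z/∂x = −n_x/n_z = 0.41467 and ∂z/∂y = −n_y/n_z = 0.80013.
|∇z| = √(a²+b²) = 0.90120, so dip δ = arctan(0.90120) = 42.03°.
True thickness = vertical thickness × cos δ = 8.1 × cos 42.03° = 6.0 m.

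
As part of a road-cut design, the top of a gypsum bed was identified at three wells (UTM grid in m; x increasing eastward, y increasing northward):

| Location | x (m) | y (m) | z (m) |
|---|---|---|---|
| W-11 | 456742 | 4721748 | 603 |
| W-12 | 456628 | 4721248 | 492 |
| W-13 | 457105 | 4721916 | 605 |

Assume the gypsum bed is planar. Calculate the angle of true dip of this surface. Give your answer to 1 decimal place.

15.1°

Let the plane be z = a·x + b·y + c.
W-12−W-11: −114a − 500b = −111;  W-13−W-11: 363a + 168b = 2.
Solving gives a = −0.10870, b = 0.24678.
Gradient magnitude |∇z| = √(a² + b²) = √(0.01182 + 0.06090) = 0.26967.
True dip = arctan(0.26967) = 15.1°, dipping toward SSE (azimuth ≈ 156°).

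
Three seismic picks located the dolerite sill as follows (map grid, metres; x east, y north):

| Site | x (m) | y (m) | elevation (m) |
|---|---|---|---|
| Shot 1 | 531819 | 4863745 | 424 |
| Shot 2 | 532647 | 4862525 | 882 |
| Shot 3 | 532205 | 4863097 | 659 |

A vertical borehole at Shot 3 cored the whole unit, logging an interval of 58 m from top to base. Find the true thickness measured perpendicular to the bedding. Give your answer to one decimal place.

Two edge vectors: Shot 1→Shot 2 = (828, -1220, 458), Shot 1→Shot 3 = (386, -648, 235).
Normal n = (Shot 1→Shot 2) × (Shot 1→Shot 3) = (10084, -17792, -65624).
So ∂z/∂x = −n_x/n_z = 0.15366 and ∂z/∂y = −n_y/n_z = −0.27112.
|∇z| = √(a²+b²) = 0.31164, so dip δ = arctan(0.31164) = 17.31°.
True thickness = vertical thickness × cos δ = 58 × cos 17.31° = 55.4 m.

55.4 m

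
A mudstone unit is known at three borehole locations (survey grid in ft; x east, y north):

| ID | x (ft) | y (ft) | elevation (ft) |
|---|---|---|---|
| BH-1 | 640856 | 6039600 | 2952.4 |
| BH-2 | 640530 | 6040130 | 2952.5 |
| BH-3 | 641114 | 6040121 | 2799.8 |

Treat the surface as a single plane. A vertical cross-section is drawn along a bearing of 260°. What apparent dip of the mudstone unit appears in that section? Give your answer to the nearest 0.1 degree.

Two edge vectors: BH-1→BH-2 = (-326, 530, 0.1), BH-1→BH-3 = (258, 521, -152.6).
Normal n = (BH-1→BH-2) × (BH-1→BH-3) = (-80930.1, -49721.8, -306586).
So ∂z/∂x = −n_x/n_z = −0.26397 and ∂z/∂y = −n_y/n_z = −0.16218.
Unit vector along 260° is (sin 260°, cos 260°) = (-0.9848, -0.1736).
Slope in that direction = a·(-0.9848) + b·(-0.1736) = 0.28812.
Apparent dip = arctan|0.28812| = 16.1° (true dip is 17.2°, so apparent ≤ true as expected).

16.1°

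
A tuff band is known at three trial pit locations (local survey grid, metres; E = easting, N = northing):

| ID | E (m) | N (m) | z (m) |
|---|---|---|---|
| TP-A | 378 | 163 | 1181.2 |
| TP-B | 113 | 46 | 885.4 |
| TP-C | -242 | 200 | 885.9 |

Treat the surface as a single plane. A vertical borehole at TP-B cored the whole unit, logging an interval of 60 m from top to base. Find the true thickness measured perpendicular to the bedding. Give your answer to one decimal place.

35.0 m

Two edge vectors: TP-A→TP-B = (-265, -117, -295.8), TP-A→TP-C = (-620, 37, -295.3).
Normal n = (TP-A→TP-B) × (TP-A→TP-C) = (45494.7, 105141.5, -82345).
So ∂z/∂E = −n_x/n_z = 0.55249 and ∂z/∂N = −n_y/n_z = 1.27684.
|∇z| = √(a²+b²) = 1.39125, so dip δ = arctan(1.39125) = 54.29°.
True thickness = vertical thickness × cos δ = 60 × cos 54.29° = 35.0 m.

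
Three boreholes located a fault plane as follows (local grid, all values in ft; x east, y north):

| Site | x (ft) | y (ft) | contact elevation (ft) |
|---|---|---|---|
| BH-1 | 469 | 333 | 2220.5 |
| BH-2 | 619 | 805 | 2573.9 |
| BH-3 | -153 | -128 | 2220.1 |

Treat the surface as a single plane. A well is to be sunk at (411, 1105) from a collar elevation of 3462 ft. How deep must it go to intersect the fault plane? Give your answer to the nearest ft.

Let the plane be z = a·x + b·y + c.
BH-2−BH-1: 150a + 472b = 353.4;  BH-3−BH-1: −622a − 461b = −0.4.
Solving gives a = −0.72506, b = 0.97915.
Then c = 2220.5 − a·469 − b·333 = 2234.50.
At (411, 1105): z_contact = −298.0 + 1082.0 + 2234.50 = 3018.5 ft.
Depth below ground = 3462 − 3018.5 = 444 ft.

444 ft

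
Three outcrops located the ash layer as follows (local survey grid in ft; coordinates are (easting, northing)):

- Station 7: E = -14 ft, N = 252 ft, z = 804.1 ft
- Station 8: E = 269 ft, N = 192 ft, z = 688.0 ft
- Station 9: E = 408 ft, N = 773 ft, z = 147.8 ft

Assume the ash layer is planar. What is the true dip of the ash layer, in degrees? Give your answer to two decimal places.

Two edge vectors: Station 7→Station 8 = (283, -60, -116.1), Station 7→Station 9 = (422, 521, -656.3).
Normal n = (Station 7→Station 8) × (Station 7→Station 9) = (99866.1, 136738.7, 172763).
So ∂z/∂E = −n_x/n_z = −0.57805 and ∂z/∂N = −n_y/n_z = −0.79148.
Gradient magnitude |∇z| = √(a² + b²) = √(0.33414 + 0.62644) = 0.98010.
True dip = arctan(0.98010) = 44.42°, dipping toward NE (azimuth ≈ 036°).

44.42°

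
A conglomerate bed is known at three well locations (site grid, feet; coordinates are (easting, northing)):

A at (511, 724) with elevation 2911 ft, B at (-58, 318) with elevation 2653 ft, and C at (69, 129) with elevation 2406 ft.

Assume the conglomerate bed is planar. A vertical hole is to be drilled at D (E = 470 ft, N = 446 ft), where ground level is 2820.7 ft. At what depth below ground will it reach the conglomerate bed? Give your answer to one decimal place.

Let the plane be z = a·E + b·N + c.
B−A: −569a − 406b = −258;  C−A: −442a − 595b = −505.
Solving gives a = −0.32382, b = 1.08929.
Then c = 2911 − a·511 − b·724 = 2287.83.
At (470, 446): z_contact = −152.19 + 485.82 + 2287.83 = 2621.45 ft.
Depth below ground = 2820.7 − 2621.45 = 199.2 ft.

199.2 ft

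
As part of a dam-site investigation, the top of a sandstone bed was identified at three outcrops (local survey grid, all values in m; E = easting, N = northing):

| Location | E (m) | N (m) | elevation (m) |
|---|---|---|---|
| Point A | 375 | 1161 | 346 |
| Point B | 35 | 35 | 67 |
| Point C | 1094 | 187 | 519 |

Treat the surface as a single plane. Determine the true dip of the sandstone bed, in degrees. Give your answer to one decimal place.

23.1°

Let the plane be z = a·E + b·N + c.
Point B−Point A: −340a − 1126b = −279;  Point C−Point A: 719a − 974b = 173.
Solving gives a = 0.40898, b = 0.12429.
Gradient magnitude |∇z| = √(a² + b²) = √(0.16726 + 0.01545) = 0.42745.
True dip = arctan(0.42745) = 23.1°, dipping toward WSW (azimuth ≈ 253°).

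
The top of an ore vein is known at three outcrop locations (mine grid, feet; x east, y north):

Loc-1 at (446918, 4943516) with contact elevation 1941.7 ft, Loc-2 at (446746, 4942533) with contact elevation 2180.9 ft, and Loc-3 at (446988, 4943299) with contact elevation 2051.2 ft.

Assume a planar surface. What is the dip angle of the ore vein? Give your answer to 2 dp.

31.92°

Let the plane be z = a·x + b·y + c.
Loc-2−Loc-1: −172a − 983b = 239.2;  Loc-3−Loc-1: 70a − 217b = 109.5.
Solving gives a = 0.52511, b = −0.33522.
Gradient magnitude |∇z| = √(a² + b²) = √(0.27574 + 0.11237) = 0.62299.
True dip = arctan(0.62299) = 31.92°, dipping toward WNW (azimuth ≈ 303°).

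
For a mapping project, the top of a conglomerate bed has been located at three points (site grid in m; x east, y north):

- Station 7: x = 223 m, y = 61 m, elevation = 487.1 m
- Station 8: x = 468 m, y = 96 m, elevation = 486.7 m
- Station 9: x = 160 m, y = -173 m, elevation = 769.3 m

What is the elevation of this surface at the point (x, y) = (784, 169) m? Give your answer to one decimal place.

Two edge vectors: Station 7→Station 8 = (245, 35, -0.4), Station 7→Station 9 = (-63, -234, 282.2).
Normal n = (Station 7→Station 8) × (Station 7→Station 9) = (9783.4, -69113.8, -55125).
So ∂z/∂x = −n_x/n_z = 0.17748 and ∂z/∂y = −n_y/n_z = −1.25377.
Intercept c from Station 7: 487.1 − 39.58 + 76.48 = 524.00.
At (784, 169): z = 139.1 − 211.9 + 524.00 = 451.3 m.

451.3 m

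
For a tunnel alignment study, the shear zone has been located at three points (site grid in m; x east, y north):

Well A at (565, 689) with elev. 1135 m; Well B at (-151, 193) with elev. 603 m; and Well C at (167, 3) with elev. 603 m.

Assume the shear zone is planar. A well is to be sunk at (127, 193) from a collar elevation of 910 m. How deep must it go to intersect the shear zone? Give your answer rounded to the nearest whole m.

211 m

Two edge vectors: Well A→Well B = (-716, -496, -532), Well A→Well C = (-398, -686, -532).
Normal n = (Well A→Well B) × (Well A→Well C) = (-101080, -169176, 293768).
So ∂z/∂x = −n_x/n_z = 0.34408 and ∂z/∂y = −n_y/n_z = 0.57588.
Intercept c from Well A: 1135 − 194.41 − 396.78 = 543.81.
At (127, 193): z_contact = 43.7 + 111.1 + 543.81 = 698.7 m.
Depth below ground = 910 − 698.7 = 211 m.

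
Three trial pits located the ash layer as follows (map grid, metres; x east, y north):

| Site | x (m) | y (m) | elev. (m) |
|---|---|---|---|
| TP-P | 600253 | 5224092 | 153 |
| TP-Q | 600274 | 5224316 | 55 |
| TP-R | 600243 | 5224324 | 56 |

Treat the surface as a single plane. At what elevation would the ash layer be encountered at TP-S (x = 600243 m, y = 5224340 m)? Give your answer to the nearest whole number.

49 m

Two edge vectors: TP-P→TP-Q = (21, 224, -98), TP-P→TP-R = (-10, 232, -97).
Normal n = (TP-P→TP-Q) × (TP-P→TP-R) = (1008, 3017, 7112).
So ∂z/∂x = −n_x/n_z = −0.14173228 and ∂z/∂y = −n_y/n_z = −0.42421260.
Intercept c from TP-P: 153 + 85075.23 + 2216125.64 = 2301353.87.
At (600243, 5224340): z = −85073.8 − 2216230.8 + 2301353.87 = 49.2 m.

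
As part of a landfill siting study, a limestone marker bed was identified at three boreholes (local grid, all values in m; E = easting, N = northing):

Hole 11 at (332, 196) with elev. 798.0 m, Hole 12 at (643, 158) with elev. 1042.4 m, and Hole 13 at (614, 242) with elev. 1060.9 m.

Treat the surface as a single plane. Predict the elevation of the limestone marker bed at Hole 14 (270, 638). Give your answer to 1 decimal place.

Two edge vectors: Hole 11→Hole 12 = (311, -38, 244.4), Hole 11→Hole 13 = (282, 46, 262.9).
Normal n = (Hole 11→Hole 12) × (Hole 11→Hole 13) = (-21232.6, -12841.1, 25022).
So ∂z/∂E = −n_x/n_z = 0.84856 and ∂z/∂N = −n_y/n_z = 0.51319.
Intercept c from Hole 11: 798 − 281.72 − 100.59 = 415.69.
At (270, 638): z = 229.1 + 327.4 + 415.69 = 972.2 m.

972.2 m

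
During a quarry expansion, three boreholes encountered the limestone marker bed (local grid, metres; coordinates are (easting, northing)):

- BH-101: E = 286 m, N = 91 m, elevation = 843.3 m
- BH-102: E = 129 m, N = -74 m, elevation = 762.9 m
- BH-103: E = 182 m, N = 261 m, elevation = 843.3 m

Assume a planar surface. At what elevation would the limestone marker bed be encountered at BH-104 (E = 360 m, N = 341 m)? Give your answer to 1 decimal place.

Let the plane be z = a·E + b·N + c.
BH-102−BH-101: −157a − 165b = −80.4;  BH-103−BH-101: −104a + 170b = 0.
Solving gives a = 0.31170, b = 0.19069.
Then c = 843.3 − a·286 − b·91 = 736.80.
At (360, 341): z = 112.2 + 65.0 + 736.80 = 914.0 m.

914.0 m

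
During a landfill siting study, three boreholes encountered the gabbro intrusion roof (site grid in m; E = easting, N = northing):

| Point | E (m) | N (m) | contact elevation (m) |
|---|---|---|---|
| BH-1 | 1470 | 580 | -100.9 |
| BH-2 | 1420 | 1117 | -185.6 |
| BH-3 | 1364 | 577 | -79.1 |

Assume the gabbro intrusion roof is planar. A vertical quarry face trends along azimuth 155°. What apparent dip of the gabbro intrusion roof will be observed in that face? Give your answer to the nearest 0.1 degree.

4.3°

Let the plane be z = a·E + b·N + c.
BH-2−BH-1: −50a + 537b = −84.7;  BH-3−BH-1: −106a − 3b = 21.8.
Solving gives a = −0.20067, b = −0.17641.
Unit vector along 155° is (sin 155°, cos 155°) = (0.4226, -0.9063).
Slope in that direction = a·(0.4226) + b·(-0.9063) = 0.07508.
Apparent dip = arctan|0.07508| = 4.3° (true dip is 15.0°, so apparent ≤ true as expected).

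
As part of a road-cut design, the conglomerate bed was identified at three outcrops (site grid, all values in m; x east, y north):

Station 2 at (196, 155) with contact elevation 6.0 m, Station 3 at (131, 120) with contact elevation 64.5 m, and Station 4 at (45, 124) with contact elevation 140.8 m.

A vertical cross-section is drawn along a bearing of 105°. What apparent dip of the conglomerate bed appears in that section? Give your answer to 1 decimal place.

Two edge vectors: Station 2→Station 3 = (-65, -35, 58.5), Station 2→Station 4 = (-151, -31, 134.8).
Normal n = (Station 2→Station 3) × (Station 2→Station 4) = (-2904.5, -71.5, -3270).
So ∂z/∂x = −n_x/n_z = −0.88823 and ∂z/∂y = −n_y/n_z = −0.02187.
Unit vector along 105° is (sin 105°, cos 105°) = (0.9659, -0.2588).
Slope in that direction = a·(0.9659) + b·(-0.2588) = −0.85230.
Apparent dip = arctan|0.85230| = 40.4° (true dip is 41.6°, so apparent ≤ true as expected).

40.4°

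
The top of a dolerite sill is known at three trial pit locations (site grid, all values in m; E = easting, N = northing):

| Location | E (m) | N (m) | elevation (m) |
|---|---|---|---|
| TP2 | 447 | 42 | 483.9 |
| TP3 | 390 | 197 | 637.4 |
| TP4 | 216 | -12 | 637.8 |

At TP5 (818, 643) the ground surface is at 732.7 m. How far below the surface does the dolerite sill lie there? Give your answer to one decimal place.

Let the plane be z = a·E + b·N + c.
TP3−TP2: −57a + 155b = 153.5;  TP4−TP2: −231a − 54b = 153.9.
Solving gives a = −0.82667, b = 0.68632.
Then c = 483.9 − a·447 − b·42 = 824.60.
At (818, 643): z_contact = −676.22 + 441.30 + 824.60 = 589.68 m.
Depth below ground = 732.7 − 589.68 = 143.0 m.

143.0 m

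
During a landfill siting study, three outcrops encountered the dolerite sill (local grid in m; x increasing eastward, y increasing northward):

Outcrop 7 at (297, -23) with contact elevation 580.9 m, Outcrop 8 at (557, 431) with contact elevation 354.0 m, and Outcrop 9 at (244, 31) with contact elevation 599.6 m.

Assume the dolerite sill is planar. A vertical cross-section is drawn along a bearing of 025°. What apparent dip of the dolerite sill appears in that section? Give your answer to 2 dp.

21.82°

Two edge vectors: Outcrop 7→Outcrop 8 = (260, 454, -226.9), Outcrop 7→Outcrop 9 = (-53, 54, 18.7).
Normal n = (Outcrop 7→Outcrop 8) × (Outcrop 7→Outcrop 9) = (20742.4, 7163.7, 38102).
So ∂z/∂x = −n_x/n_z = −0.54439 and ∂z/∂y = −n_y/n_z = −0.18801.
Unit vector along 025° is (sin 25°, cos 25°) = (0.4226, 0.9063).
Slope in that direction = a·(0.4226) + b·(0.9063) = −0.40047.
Apparent dip = arctan|0.40047| = 21.82° (true dip is 29.9°, so apparent ≤ true as expected).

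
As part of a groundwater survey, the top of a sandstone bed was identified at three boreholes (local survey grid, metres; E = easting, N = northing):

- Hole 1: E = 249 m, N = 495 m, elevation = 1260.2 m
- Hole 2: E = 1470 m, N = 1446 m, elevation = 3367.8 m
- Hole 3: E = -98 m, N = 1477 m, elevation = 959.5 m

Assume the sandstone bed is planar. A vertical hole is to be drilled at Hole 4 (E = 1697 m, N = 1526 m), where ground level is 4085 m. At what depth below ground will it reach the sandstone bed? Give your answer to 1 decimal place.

348.4 m

Two edge vectors: Hole 1→Hole 2 = (1221, 951, 2107.6), Hole 1→Hole 3 = (-347, 982, -300.7).
Normal n = (Hole 1→Hole 2) × (Hole 1→Hole 3) = (-2355628.9, -364182.5, 1529019).
So ∂z/∂E = −n_x/n_z = 1.540615 and ∂z/∂N = −n_y/n_z = 0.238180.
Intercept c from Hole 1: 1260.2 − 383.61 − 117.90 = 758.69.
At (1697, 1526): z_contact = 2614.42 + 363.46 + 758.69 = 3736.57 m.
Depth below ground = 4085 − 3736.57 = 348.4 m.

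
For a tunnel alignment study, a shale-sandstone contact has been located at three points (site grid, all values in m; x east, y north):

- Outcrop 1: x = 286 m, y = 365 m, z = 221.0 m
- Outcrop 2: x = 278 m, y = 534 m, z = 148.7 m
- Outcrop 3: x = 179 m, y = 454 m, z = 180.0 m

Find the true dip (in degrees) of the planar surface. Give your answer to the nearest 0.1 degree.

23.1°

Two edge vectors: Outcrop 1→Outcrop 2 = (-8, 169, -72.3), Outcrop 1→Outcrop 3 = (-107, 89, -41).
Normal n = (Outcrop 1→Outcrop 2) × (Outcrop 1→Outcrop 3) = (-494.3, 7408.1, 17371).
So ∂z/∂x = −n_x/n_z = 0.02846 and ∂z/∂y = −n_y/n_z = −0.42646.
Gradient magnitude |∇z| = √(a² + b²) = √(0.00081 + 0.18187) = 0.42741.
True dip = arctan(0.42741) = 23.1°, dipping toward N (azimuth ≈ 356°).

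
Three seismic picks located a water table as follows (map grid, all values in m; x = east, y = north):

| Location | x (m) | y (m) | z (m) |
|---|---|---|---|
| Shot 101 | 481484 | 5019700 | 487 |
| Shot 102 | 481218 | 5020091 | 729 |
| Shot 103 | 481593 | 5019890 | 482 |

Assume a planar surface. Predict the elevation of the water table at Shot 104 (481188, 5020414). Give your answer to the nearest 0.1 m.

Two edge vectors: Shot 101→Shot 102 = (-266, 391, 242), Shot 101→Shot 103 = (109, 190, -5).
Normal n = (Shot 101→Shot 102) × (Shot 101→Shot 103) = (-47935, 25048, -93159).
So ∂z/∂x = −n_x/n_z = −0.514550392 and ∂z/∂y = −n_y/n_z = 0.268873646.
Intercept c from Shot 101: 487 + 247747.78 − 1349665.04 = −1101430.26.
At (481188, 5020414): z = −247595.5 + 1349857.0 − 1101430.26 = 831.3 m.

831.3 m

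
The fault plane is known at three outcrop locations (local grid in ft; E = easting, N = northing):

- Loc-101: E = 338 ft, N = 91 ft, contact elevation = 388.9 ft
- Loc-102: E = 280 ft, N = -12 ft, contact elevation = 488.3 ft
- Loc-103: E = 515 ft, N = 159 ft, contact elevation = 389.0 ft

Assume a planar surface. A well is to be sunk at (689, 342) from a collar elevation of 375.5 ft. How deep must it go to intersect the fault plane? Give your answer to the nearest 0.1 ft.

Let the plane be z = a·E + b·N + c.
Loc-102−Loc-101: −58a − 103b = 99.4;  Loc-103−Loc-101: 177a + 68b = 0.1.
Solving gives a = 0.47382, b = −1.23186.
Then c = 388.9 − a·338 − b·91 = 340.85.
At (689, 342): z_contact = 326.46 − 421.30 + 340.85 = 246.01 ft.
Depth below ground = 375.5 − 246.01 = 129.5 ft.

129.5 ft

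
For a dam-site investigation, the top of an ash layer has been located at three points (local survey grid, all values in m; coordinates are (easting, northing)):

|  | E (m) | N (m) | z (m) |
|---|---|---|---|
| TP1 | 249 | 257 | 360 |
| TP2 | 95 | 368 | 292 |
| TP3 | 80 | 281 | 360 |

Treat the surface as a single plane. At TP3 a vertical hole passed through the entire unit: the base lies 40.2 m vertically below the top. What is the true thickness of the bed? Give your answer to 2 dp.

Two edge vectors: TP1→TP2 = (-154, 111, -68), TP1→TP3 = (-169, 24, 0).
Normal n = (TP1→TP2) × (TP1→TP3) = (1632, 11492, 15063).
So ∂z/∂E = −n_x/n_z = −0.10834 and ∂z/∂N = −n_y/n_z = −0.76293.
|∇z| = √(a²+b²) = 0.77058, so dip δ = arctan(0.77058) = 37.62°.
True thickness = vertical thickness × cos δ = 40.2 × cos 37.62° = 31.84 m.

31.84 m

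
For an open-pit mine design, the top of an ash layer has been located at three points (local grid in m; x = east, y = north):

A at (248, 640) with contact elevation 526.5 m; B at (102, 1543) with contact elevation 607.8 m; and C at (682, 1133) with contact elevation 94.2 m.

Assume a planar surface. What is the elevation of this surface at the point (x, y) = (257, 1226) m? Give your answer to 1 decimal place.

Let the plane be z = a·x + b·y + c.
B−A: −146a + 903b = 81.3;  C−A: 434a + 493b = −432.3.
Solving gives a = −0.927929, b = −0.059997.
Then c = 526.5 − a·248 − b·640 = 795.02.
At (257, 1226): z = −238.5 − 73.6 + 795.02 = 483.0 m.

483.0 m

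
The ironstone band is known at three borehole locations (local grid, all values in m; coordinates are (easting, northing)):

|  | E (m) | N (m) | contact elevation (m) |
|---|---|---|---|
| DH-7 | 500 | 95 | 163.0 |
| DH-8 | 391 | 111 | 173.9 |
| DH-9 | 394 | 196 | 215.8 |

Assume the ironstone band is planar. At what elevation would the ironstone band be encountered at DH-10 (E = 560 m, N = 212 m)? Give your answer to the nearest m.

Two edge vectors: DH-7→DH-8 = (-109, 16, 10.9), DH-7→DH-9 = (-106, 101, 52.8).
Normal n = (DH-7→DH-8) × (DH-7→DH-9) = (-256.1, 4599.8, -9313).
So ∂z/∂E = −n_x/n_z = −0.02750 and ∂z/∂N = −n_y/n_z = 0.49391.
Intercept c from DH-7: 163 + 13.75 − 46.92 = 129.83.
At (560, 212): z = −15.4 + 104.7 + 129.83 = 219.1 m.

219 m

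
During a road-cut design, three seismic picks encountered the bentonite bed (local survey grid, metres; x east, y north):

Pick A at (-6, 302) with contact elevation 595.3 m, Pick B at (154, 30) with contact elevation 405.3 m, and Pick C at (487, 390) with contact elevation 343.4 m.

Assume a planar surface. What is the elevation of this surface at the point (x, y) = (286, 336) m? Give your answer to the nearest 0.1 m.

439.6 m

Let the plane be z = a·x + b·y + c.
Pick B−Pick A: 160a − 272b = −190;  Pick C−Pick A: 493a + 88b = −251.9.
Solving gives a = −0.57524, b = 0.36015.
Then c = 595.3 − a·-6 − b·302 = 483.08.
At (286, 336): z = −164.5 + 121.0 + 483.08 = 439.6 m.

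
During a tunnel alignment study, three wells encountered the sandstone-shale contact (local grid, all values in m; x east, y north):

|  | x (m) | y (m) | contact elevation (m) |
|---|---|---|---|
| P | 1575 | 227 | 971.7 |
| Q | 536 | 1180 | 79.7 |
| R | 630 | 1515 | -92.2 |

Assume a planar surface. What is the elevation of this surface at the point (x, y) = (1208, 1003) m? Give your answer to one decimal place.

393.1 m

Let the plane be z = a·x + b·y + c.
Q−P: −1039a + 953b = −892;  R−P: −945a + 1288b = −1063.9.
Solving gives a = 0.308466, b = −0.599689.
Then c = 971.7 − a·1575 − b·227 = 622.00.
At (1208, 1003): z = 372.6 − 601.5 + 622.00 = 393.1 m.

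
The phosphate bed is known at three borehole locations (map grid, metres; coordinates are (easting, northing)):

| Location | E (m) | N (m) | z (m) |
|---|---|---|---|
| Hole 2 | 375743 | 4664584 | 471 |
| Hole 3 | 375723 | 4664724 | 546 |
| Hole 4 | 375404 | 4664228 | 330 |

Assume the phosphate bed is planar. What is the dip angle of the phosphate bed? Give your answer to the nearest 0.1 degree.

28.1°

Let the plane be z = a·E + b·N + c.
Hole 3−Hole 2: −20a + 140b = 75;  Hole 4−Hole 2: −339a − 356b = −141.
Solving gives a = −0.12752, b = 0.51750.
Gradient magnitude |∇z| = √(a² + b²) = √(0.01626 + 0.26780) = 0.53298.
True dip = arctan(0.53298) = 28.1°, dipping toward SSE (azimuth ≈ 166°).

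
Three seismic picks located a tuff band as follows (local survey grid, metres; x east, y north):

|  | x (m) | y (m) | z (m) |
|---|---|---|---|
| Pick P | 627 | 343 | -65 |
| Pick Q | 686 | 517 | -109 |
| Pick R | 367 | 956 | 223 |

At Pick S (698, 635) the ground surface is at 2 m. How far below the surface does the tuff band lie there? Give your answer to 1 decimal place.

Two edge vectors: Pick P→Pick Q = (59, 174, -44), Pick P→Pick R = (-260, 613, 288).
Normal n = (Pick P→Pick Q) × (Pick P→Pick R) = (77084, -5552, 81407).
So ∂z/∂x = −n_x/n_z = −0.94690 and ∂z/∂y = −n_y/n_z = 0.06820.
Intercept c from Pick P: -65 + 593.70 − 23.39 = 505.31.
At (698, 635): z_contact = −660.93 + 43.31 + 505.31 = -112.32 m.
Depth below ground = 2 − (-112.32) = 114.3 m.

114.3 m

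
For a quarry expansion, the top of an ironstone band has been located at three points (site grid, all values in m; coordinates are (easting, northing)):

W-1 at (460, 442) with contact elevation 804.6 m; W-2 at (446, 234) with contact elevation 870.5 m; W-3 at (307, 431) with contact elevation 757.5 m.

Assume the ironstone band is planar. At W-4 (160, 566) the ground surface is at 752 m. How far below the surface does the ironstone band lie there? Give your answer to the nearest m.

Let the plane be z = a·E + b·N + c.
W-2−W-1: −14a − 208b = 65.9;  W-3−W-1: −153a − 11b = −47.1.
Solving gives a = 0.33223, b = −0.33919.
Then c = 804.6 − a·460 − b·442 = 801.70.
At (160, 566): z_contact = 53.2 − 192.0 + 801.70 = 662.9 m.
Depth below ground = 752 − 662.9 = 89 m.

89 m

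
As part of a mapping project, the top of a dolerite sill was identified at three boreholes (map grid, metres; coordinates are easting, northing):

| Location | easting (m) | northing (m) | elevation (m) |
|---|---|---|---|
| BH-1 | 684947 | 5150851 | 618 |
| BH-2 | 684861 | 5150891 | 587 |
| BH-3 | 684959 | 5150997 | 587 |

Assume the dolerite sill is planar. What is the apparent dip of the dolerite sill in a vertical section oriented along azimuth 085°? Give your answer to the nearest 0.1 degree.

Two edge vectors: BH-1→BH-2 = (-86, 40, -31), BH-1→BH-3 = (12, 146, -31).
Normal n = (BH-1→BH-2) × (BH-1→BH-3) = (3286, -3038, -13036).
So ∂z/∂easting = −n_x/n_z = 0.25207 and ∂z/∂northing = −n_y/n_z = −0.23305.
Unit vector along 085° is (sin 85°, cos 85°) = (0.9962, 0.0872).
Slope in that direction = a·(0.9962) + b·(0.0872) = 0.23080.
Apparent dip = arctan|0.23080| = 13.0° (true dip is 18.9°, so apparent ≤ true as expected).

13.0°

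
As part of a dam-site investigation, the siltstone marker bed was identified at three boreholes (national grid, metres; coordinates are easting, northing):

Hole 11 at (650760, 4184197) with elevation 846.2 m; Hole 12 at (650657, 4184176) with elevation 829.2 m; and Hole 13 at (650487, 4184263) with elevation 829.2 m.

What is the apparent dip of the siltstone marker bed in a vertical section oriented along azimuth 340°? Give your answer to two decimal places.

Two edge vectors: Hole 11→Hole 12 = (-103, -21, -17), Hole 11→Hole 13 = (-273, 66, -17).
Normal n = (Hole 11→Hole 12) × (Hole 11→Hole 13) = (1479, 2890, -12531).
So ∂z/∂easting = −n_x/n_z = 0.11803 and ∂z/∂northing = −n_y/n_z = 0.23063.
Unit vector along 340° is (sin 340°, cos 340°) = (-0.3420, 0.9397).
Slope in that direction = a·(-0.3420) + b·(0.9397) = 0.17635.
Apparent dip = arctan|0.17635| = 10.00° (true dip is 14.5°, so apparent ≤ true as expected).

10.00°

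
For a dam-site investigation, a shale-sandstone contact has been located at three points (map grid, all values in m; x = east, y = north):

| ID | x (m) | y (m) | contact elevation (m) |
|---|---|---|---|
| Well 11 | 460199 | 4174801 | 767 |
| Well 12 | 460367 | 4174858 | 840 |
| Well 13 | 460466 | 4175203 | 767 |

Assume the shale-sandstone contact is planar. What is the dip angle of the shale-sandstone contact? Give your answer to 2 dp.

33.96°

Let the plane be z = a·x + b·y + c.
Well 12−Well 11: 168a + 57b = 73;  Well 13−Well 11: 267a + 402b = 0.
Solving gives a = 0.56093, b = −0.37256.
Gradient magnitude |∇z| = √(a² + b²) = √(0.31464 + 0.13880) = 0.67338.
True dip = arctan(0.67338) = 33.96°, dipping toward WNW (azimuth ≈ 304°).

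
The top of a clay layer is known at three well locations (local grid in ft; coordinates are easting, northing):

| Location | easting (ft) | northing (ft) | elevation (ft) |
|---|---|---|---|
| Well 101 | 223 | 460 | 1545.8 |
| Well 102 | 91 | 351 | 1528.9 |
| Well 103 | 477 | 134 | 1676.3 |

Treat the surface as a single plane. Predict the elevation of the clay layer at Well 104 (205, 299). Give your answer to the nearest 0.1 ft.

1570.2 ft

Let the plane be z = a·easting + b·northing + c.
Well 102−Well 101: −132a − 109b = −16.9;  Well 103−Well 101: 254a − 326b = 130.5.
Solving gives a = 0.27905, b = −0.18289.
Then c = 1545.8 − a·223 − b·460 = 1567.70.
At (205, 299): z = 57.2 − 54.7 + 1567.70 = 1570.2 ft.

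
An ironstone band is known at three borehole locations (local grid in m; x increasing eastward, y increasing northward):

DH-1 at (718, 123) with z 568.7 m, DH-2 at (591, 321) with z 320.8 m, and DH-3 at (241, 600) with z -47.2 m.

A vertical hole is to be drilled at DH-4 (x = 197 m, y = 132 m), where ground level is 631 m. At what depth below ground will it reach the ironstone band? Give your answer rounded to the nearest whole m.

130 m

Two edge vectors: DH-1→DH-2 = (-127, 198, -247.9), DH-1→DH-3 = (-477, 477, -615.9).
Normal n = (DH-1→DH-2) × (DH-1→DH-3) = (-3699.9, 40029, 33867).
So ∂z/∂x = −n_x/n_z = 0.10925 and ∂z/∂y = −n_y/n_z = −1.18195.
Intercept c from DH-1: 568.7 − 78.44 + 145.38 = 635.64.
At (197, 132): z_contact = 21.5 − 156.0 + 635.64 = 501.1 m.
Depth below ground = 631 − 501.1 = 130 m.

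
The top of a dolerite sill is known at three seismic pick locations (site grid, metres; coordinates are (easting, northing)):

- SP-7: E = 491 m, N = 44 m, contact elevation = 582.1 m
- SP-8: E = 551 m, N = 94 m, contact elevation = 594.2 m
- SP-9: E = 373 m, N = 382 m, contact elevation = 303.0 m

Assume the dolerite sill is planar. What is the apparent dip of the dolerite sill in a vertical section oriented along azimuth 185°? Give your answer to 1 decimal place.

Let the plane be z = a·E + b·N + c.
SP-8−SP-7: 60a + 50b = 12.1;  SP-9−SP-7: −118a + 338b = −279.1.
Solving gives a = 0.68926, b = −0.58511.
Unit vector along 185° is (sin 185°, cos 185°) = (-0.0872, -0.9962).
Slope in that direction = a·(-0.0872) + b·(-0.9962) = 0.52281.
Apparent dip = arctan|0.52281| = 27.6° (true dip is 42.1°, so apparent ≤ true as expected).

27.6°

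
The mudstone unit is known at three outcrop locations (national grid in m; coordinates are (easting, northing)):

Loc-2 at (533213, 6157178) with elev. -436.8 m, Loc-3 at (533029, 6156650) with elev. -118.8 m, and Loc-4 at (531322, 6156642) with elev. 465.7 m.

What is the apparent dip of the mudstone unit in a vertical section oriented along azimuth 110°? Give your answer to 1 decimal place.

Let the plane be z = a·E + b·N + c.
Loc-3−Loc-2: −184a − 528b = 318;  Loc-4−Loc-2: −1891a − 536b = 902.5.
Solving gives a = −0.34015, b = −0.48374.
Unit vector along 110° is (sin 110°, cos 110°) = (0.9397, -0.3420).
Slope in that direction = a·(0.9397) + b·(-0.3420) = −0.15419.
Apparent dip = arctan|0.15419| = 8.8° (true dip is 30.6°, so apparent ≤ true as expected).

8.8°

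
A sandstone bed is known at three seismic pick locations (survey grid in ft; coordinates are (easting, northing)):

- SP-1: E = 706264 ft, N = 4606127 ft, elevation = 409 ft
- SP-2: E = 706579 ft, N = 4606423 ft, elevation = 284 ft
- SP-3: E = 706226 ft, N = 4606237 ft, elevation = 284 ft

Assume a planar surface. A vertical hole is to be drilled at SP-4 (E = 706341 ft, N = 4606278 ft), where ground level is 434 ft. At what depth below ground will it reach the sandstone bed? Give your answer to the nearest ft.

Two edge vectors: SP-1→SP-2 = (315, 296, -125), SP-1→SP-3 = (-38, 110, -125).
Normal n = (SP-1→SP-2) × (SP-1→SP-3) = (-23250, 44125, 45898).
So ∂z/∂E = −n_x/n_z = 0.50655802 and ∂z/∂N = −n_y/n_z = −0.96137087.
Intercept c from SP-1: 409 − 357763.69 + 4428196.30 = 4070841.61.
At (706341, 4606278): z_contact = 357802.7 − 4428341.5 + 4070841.61 = 302.8 ft.
Depth below ground = 434 − 302.8 = 131 ft.

131 ft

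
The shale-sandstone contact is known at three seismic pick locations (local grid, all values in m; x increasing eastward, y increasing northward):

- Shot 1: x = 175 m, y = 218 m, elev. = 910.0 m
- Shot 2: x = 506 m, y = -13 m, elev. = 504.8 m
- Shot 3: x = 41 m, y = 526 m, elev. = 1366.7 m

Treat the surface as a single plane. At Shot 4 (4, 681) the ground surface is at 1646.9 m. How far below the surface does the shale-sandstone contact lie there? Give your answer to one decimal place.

58.6 m

Let the plane be z = a·x + b·y + c.
Shot 2−Shot 1: 331a − 231b = −405.2;  Shot 3−Shot 1: −134a + 308b = 456.7.
Solving gives a = −0.27191, b = 1.36449.
Then c = 910 − a·175 − b·218 = 660.12.
At (4, 681): z_contact = −1.09 + 929.22 + 660.12 = 1588.26 m.
Depth below ground = 1646.9 − 1588.26 = 58.6 m.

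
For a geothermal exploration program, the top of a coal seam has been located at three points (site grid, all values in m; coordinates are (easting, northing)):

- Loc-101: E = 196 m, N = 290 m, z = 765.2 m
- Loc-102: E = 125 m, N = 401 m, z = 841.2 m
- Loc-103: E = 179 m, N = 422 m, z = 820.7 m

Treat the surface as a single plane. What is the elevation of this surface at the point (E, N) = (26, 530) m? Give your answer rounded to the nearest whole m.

938 m

Let the plane be z = a·E + b·N + c.
Loc-102−Loc-101: −71a + 111b = 76;  Loc-103−Loc-101: −17a + 132b = 55.5.
Solving gives a = −0.51723, b = 0.35384.
Then c = 765.2 − a·196 − b·290 = 763.96.
At (26, 530): z = −13.4 + 187.5 + 763.96 = 938.1 m.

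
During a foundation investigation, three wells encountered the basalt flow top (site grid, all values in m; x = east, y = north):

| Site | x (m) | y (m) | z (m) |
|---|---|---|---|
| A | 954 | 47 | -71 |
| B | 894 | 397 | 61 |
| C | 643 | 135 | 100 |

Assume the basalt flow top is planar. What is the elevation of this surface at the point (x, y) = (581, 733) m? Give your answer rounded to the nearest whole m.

Two edge vectors: A→B = (-60, 350, 132), A→C = (-311, 88, 171).
Normal n = (A→B) × (A→C) = (48234, -30792, 103570).
So ∂z/∂x = −n_x/n_z = −0.46571 and ∂z/∂y = −n_y/n_z = 0.29731.
Intercept c from A: -71 + 444.29 − 13.97 = 359.32.
At (581, 733): z = −270.6 + 217.9 + 359.32 = 306.7 m.

307 m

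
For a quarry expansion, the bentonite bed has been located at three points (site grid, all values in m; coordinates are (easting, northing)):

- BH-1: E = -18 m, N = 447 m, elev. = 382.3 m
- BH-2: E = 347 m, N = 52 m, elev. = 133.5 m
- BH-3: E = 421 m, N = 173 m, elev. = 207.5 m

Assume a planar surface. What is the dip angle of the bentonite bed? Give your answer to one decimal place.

Let the plane be z = a·E + b·N + c.
BH-2−BH-1: 365a − 395b = −248.8;  BH-3−BH-1: 439a − 274b = −174.8.
Solving gives a = −0.01192, b = 0.61886.
Gradient magnitude |∇z| = √(a² + b²) = √(0.00014 + 0.38299) = 0.61897.
True dip = arctan(0.61897) = 31.8°, dipping toward S (azimuth ≈ 179°).

31.8°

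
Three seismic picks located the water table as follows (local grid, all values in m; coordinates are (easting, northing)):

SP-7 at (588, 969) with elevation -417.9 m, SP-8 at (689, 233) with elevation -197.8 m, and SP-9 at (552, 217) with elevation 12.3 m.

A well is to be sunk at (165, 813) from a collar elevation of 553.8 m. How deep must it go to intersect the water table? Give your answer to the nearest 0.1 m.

Two edge vectors: SP-7→SP-8 = (101, -736, 220.1), SP-7→SP-9 = (-36, -752, 430.2).
Normal n = (SP-7→SP-8) × (SP-7→SP-9) = (-151112, -51373.8, -102448).
So ∂z/∂E = −n_x/n_z = −1.47501 and ∂z/∂N = −n_y/n_z = −0.50146.
Intercept c from SP-7: -417.9 + 867.31 + 485.92 = 935.32.
At (165, 813): z_contact = −243.38 − 407.69 + 935.32 = 284.26 m.
Depth below ground = 553.8 − 284.26 = 269.5 m.

269.5 m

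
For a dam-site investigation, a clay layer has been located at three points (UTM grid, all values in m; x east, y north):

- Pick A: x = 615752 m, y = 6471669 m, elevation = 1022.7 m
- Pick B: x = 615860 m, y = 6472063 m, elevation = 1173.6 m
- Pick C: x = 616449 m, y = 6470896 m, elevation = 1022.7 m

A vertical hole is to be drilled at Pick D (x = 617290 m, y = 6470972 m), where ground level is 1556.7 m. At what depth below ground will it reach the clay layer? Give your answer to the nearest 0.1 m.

Let the plane be z = a·x + b·y + c.
Pick B−Pick A: 108a + 394b = 150.9;  Pick C−Pick A: 697a − 773b = 0.
Solving gives a = 0.325733171, b = 0.293707659.
Then c = 1022.7 − a·615752 − b·6471669 = −2100326.90.
At (617290, 6470972): z_contact = 201071.83 + 1900574.04 − 2100326.90 = 1318.96 m.
Depth below ground = 1556.7 − 1318.96 = 237.7 m.

237.7 m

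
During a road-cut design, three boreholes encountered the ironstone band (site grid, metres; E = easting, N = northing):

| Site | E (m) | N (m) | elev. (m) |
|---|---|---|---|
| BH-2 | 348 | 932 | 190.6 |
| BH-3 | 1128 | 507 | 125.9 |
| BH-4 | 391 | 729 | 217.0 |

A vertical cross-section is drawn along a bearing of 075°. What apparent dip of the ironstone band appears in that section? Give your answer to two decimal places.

Two edge vectors: BH-2→BH-3 = (780, -425, -64.7), BH-2→BH-4 = (43, -203, 26.4).
Normal n = (BH-2→BH-3) × (BH-2→BH-4) = (-24354.1, -23374.1, -140065).
So ∂z/∂E = −n_x/n_z = −0.17388 and ∂z/∂N = −n_y/n_z = −0.16688.
Unit vector along 075° is (sin 75°, cos 75°) = (0.9659, 0.2588).
Slope in that direction = a·(0.9659) + b·(0.2588) = −0.21114.
Apparent dip = arctan|0.21114| = 11.92° (true dip is 13.6°, so apparent ≤ true as expected).

11.92°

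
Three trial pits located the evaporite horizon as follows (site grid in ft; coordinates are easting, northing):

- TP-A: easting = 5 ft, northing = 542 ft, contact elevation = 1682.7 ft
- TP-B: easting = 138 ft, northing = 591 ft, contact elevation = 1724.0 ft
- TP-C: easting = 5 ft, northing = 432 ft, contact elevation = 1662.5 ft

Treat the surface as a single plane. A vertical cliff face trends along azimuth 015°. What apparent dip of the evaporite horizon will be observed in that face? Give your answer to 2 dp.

Let the plane be z = a·easting + b·northing + c.
TP-B−TP-A: 133a + 49b = 41.3;  TP-C−TP-A: 0a − 110b = −20.2.
Solving gives a = 0.24287, b = 0.18364.
Unit vector along 015° is (sin 15°, cos 15°) = (0.2588, 0.9659).
Slope in that direction = a·(0.2588) + b·(0.9659) = 0.24024.
Apparent dip = arctan|0.24024| = 13.51° (true dip is 16.9°, so apparent ≤ true as expected).

13.51°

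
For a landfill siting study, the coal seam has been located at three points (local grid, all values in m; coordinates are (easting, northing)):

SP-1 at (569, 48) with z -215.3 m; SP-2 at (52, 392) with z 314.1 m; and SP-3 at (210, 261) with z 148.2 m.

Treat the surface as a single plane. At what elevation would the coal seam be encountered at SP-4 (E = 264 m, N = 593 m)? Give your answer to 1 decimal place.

151.4 m

Two edge vectors: SP-1→SP-2 = (-517, 344, 529.4), SP-1→SP-3 = (-359, 213, 363.5).
Normal n = (SP-1→SP-2) × (SP-1→SP-3) = (12281.8, -2125.1, 13375).
So ∂z/∂E = −n_x/n_z = −0.91827 and ∂z/∂N = −n_y/n_z = 0.15889.
Intercept c from SP-1: -215.3 + 522.49 − 7.63 = 299.57.
At (264, 593): z = −242.4 + 94.2 + 299.57 = 151.4 m.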